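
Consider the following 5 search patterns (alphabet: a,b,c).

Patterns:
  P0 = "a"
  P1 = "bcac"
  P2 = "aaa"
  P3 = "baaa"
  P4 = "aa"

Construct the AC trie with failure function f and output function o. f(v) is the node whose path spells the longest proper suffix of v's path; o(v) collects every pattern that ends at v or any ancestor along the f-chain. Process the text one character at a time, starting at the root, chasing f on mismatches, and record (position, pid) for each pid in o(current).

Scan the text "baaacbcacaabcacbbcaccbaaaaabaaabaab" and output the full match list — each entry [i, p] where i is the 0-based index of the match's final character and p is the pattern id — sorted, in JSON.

Construct AC machine:
Trie nodes:
  n0 'ε': a→1 b→2
  n1 'a': a→6  [P0 ends]
  n2 'b': a→8 c→3
  n3 'bc': a→4
  n4 'bca': c→5
  n5 'bcac': ·  [P1 ends]
  n6 'aa': a→7  [P4 ends]
  n7 'aaa': ·  [P2 ends]
  n8 'ba': a→9
  n9 'baa': a→10
  n10 'baaa': ·  [P3 ends]

BFS fail/out derivation:
  n1('a'): parent n0 fail=0; on 'a' 0 → fail=0;  out {0}∪∅={0}
  n2('b'): parent n0 fail=0; on 'b' 0 → fail=0;  out ∅∪∅=∅
  n3('bc'): parent n2 fail=0; on 'c' 0 → fail=0;  out ∅∪∅=∅
  n6('aa'): parent n1 fail=0; on 'a' 0 → fail=1;  out {4}∪{0}={0,4}
  n8('ba'): parent n2 fail=0; on 'a' 0 → fail=1;  out ∅∪{0}={0}
  n4('bca'): parent n3 fail=0; on 'a' 0 → fail=1;  out ∅∪{0}={0}
  n7('aaa'): parent n6 fail=1; on 'a' 1 → fail=6;  out {2}∪{0,4}={0,2,4}
  n9('baa'): parent n8 fail=1; on 'a' 1 → fail=6;  out ∅∪{0,4}={0,4}
  n5('bcac'): parent n4 fail=1; on 'c' 1→0 → fail=0;  out {1}∪∅={1}
  n10('baaa'): parent n9 fail=6; on 'a' 6 → fail=7;  out {3}∪{0,2,4}={0,2,3,4}

Text stream:
[0] read 'b'  n0⇒n2
[1] read 'a'  n2⇒n8  ** P0@[1:1]
[2] read 'a'  n8⇒n9  ** P0@[2:2],P4@[1:2]
[3] read 'a'  n9⇒n10  ** P0@[3:3],P2@[1:3],P3@[0:3],P4@[2:3]
[4] read 'c'  n10⇒n0 ·f
[5] read 'b'  n0⇒n2
[6] read 'c'  n2⇒n3
[7] read 'a'  n3⇒n4  ** P0@[7:7]
[8] read 'c'  n4⇒n5  ** P1@[5:8]
[9] read 'a'  n5⇒n1 ·f  ** P0@[9:9]
[10] read 'a'  n1⇒n6  ** P0@[10:10],P4@[9:10]
[11] read 'b'  n6⇒n2 ·f
[12] read 'c'  n2⇒n3
[13] read 'a'  n3⇒n4  ** P0@[13:13]
[14] read 'c'  n4⇒n5  ** P1@[11:14]
[15] read 'b'  n5⇒n2 ·f
[16] read 'b'  n2⇒n2 ·f
[17] read 'c'  n2⇒n3
[18] read 'a'  n3⇒n4  ** P0@[18:18]
[19] read 'c'  n4⇒n5  ** P1@[16:19]
[20] read 'c'  n5⇒n0 ·f
[21] read 'b'  n0⇒n2
[22] read 'a'  n2⇒n8  ** P0@[22:22]
[23] read 'a'  n8⇒n9  ** P0@[23:23],P4@[22:23]
[24] read 'a'  n9⇒n10  ** P0@[24:24],P2@[22:24],P3@[21:24],P4@[23:24]
[25] read 'a'  n10⇒n7 ·f  ** P0@[25:25],P2@[23:25],P4@[24:25]
[26] read 'a'  n7⇒n7 ·f  ** P0@[26:26],P2@[24:26],P4@[25:26]
[27] read 'b'  n7⇒n2 ·f
[28] read 'a'  n2⇒n8  ** P0@[28:28]
[29] read 'a'  n8⇒n9  ** P0@[29:29],P4@[28:29]
[30] read 'a'  n9⇒n10  ** P0@[30:30],P2@[28:30],P3@[27:30],P4@[29:30]
[31] read 'b'  n10⇒n2 ·f
[32] read 'a'  n2⇒n8  ** P0@[32:32]
[33] read 'a'  n8⇒n9  ** P0@[33:33],P4@[32:33]
[34] read 'b'  n9⇒n2 ·f

Matches: [[1,0],[2,0],[2,4],[3,0],[3,2],[3,3],[3,4],[7,0],[8,1],[9,0],[10,0],[10,4],[13,0],[14,1],[18,0],[19,1],[22,0],[23,0],[23,4],[24,0],[24,2],[24,3],[24,4],[25,0],[25,2],[25,4],[26,0],[26,2],[26,4],[28,0],[29,0],[29,4],[30,0],[30,2],[30,3],[30,4],[32,0],[33,0],[33,4]]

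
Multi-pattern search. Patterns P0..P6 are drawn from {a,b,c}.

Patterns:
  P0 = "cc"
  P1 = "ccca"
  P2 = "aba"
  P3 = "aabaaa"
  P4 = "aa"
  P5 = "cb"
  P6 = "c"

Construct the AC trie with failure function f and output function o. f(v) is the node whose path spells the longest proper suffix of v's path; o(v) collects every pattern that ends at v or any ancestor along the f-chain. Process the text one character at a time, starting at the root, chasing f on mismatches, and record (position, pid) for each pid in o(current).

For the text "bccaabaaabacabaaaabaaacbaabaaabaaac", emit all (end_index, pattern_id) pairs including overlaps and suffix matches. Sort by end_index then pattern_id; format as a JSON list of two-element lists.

Construct AC machine:
Trie (insert patterns):
  0='ε' goto a→5 c→1
  1='c' goto b→13 c→2  [P6 ends]
  2='cc' goto c→3  [P0 ends]
  3='ccc' goto a→4
  4='ccca' goto ·  [P1 ends]
  5='a' goto a→8 b→6
  6='ab' goto a→7
  7='aba' goto ·  [P2 ends]
  8='aa' goto b→9  [P4 ends]
  9='aab' goto a→10
  10='aaba' goto a→11
  11='aabaa' goto a→12
  12='aabaaa' goto ·  [P3 ends]
  13='cb' goto ·  [P5 ends]

Failure links (BFS by depth):
  fail(1) 'c': from fail(0)=0 chase 'c': 0 ⇒ 0;  out={6}∪out(0)={6}
  fail(5) 'a': from fail(0)=0 chase 'a': 0 ⇒ 0;  out=∅∪out(0)=∅
  fail(2) 'cc': from fail(1)=0 chase 'c': 0 ⇒ 1;  out={0}∪out(1)={0,6}
  fail(6) 'ab': from fail(5)=0 chase 'b': 0 ⇒ 0;  out=∅∪out(0)=∅
  fail(8) 'aa': from fail(5)=0 chase 'a': 0 ⇒ 5;  out={4}∪out(5)={4}
  fail(13) 'cb': from fail(1)=0 chase 'b': 0 ⇒ 0;  out={5}∪out(0)={5}
  fail(3) 'ccc': from fail(2)=1 chase 'c': 1 ⇒ 2;  out=∅∪out(2)={0,6}
  fail(7) 'aba': from fail(6)=0 chase 'a': 0 ⇒ 5;  out={2}∪out(5)={2}
  fail(9) 'aab': from fail(8)=5 chase 'b': 5 ⇒ 6;  out=∅∪out(6)=∅
  fail(4) 'ccca': from fail(3)=2 chase 'a': 2→1→0 ⇒ 5;  out={1}∪out(5)={1}
  fail(10) 'aaba': from fail(9)=6 chase 'a': 6 ⇒ 7;  out=∅∪out(7)={2}
  fail(11) 'aabaa': from fail(10)=7 chase 'a': 7→5 ⇒ 8;  out=∅∪out(8)={4}
  fail(12) 'aabaaa': from fail(11)=8 chase 'a': 8→5 ⇒ 8;  out={3}∪out(8)={3,4}

Scan:
i=0 'b': node 0→0
i=1 'c': node 0→1  ** P6@[1:1]
i=2 'c': node 1→2  ** P0@[1:2],P6@[2:2]
i=3 'a': node 2→5 (fail-walked)
i=4 'a': node 5→8  ** P4@[3:4]
i=5 'b': node 8→9
i=6 'a': node 9→10  ** P2@[4:6]
i=7 'a': node 10→11  ** P4@[6:7]
i=8 'a': node 11→12  ** P3@[3:8],P4@[7:8]
i=9 'b': node 12→9 (fail-walked)
i=10 'a': node 9→10  ** P2@[8:10]
i=11 'c': node 10→1 (fail-walked)  ** P6@[11:11]
i=12 'a': node 1→5 (fail-walked)
i=13 'b': node 5→6
i=14 'a': node 6→7  ** P2@[12:14]
i=15 'a': node 7→8 (fail-walked)  ** P4@[14:15]
i=16 'a': node 8→8 (fail-walked)  ** P4@[15:16]
i=17 'a': node 8→8 (fail-walked)  ** P4@[16:17]
i=18 'b': node 8→9
i=19 'a': node 9→10  ** P2@[17:19]
i=20 'a': node 10→11  ** P4@[19:20]
i=21 'a': node 11→12  ** P3@[16:21],P4@[20:21]
i=22 'c': node 12→1 (fail-walked)  ** P6@[22:22]
i=23 'b': node 1→13  ** P5@[22:23]
i=24 'a': node 13→5 (fail-walked)
i=25 'a': node 5→8  ** P4@[24:25]
i=26 'b': node 8→9
i=27 'a': node 9→10  ** P2@[25:27]
i=28 'a': node 10→11  ** P4@[27:28]
i=29 'a': node 11→12  ** P3@[24:29],P4@[28:29]
i=30 'b': node 12→9 (fail-walked)
i=31 'a': node 9→10  ** P2@[29:31]
i=32 'a': node 10→11  ** P4@[31:32]
i=33 'a': node 11→12  ** P3@[28:33],P4@[32:33]
i=34 'c': node 12→1 (fail-walked)  ** P6@[34:34]

Matches: [[1,6],[2,0],[2,6],[4,4],[6,2],[7,4],[8,3],[8,4],[10,2],[11,6],[14,2],[15,4],[16,4],[17,4],[19,2],[20,4],[21,3],[21,4],[22,6],[23,5],[25,4],[27,2],[28,4],[29,3],[29,4],[31,2],[32,4],[33,3],[33,4],[34,6]]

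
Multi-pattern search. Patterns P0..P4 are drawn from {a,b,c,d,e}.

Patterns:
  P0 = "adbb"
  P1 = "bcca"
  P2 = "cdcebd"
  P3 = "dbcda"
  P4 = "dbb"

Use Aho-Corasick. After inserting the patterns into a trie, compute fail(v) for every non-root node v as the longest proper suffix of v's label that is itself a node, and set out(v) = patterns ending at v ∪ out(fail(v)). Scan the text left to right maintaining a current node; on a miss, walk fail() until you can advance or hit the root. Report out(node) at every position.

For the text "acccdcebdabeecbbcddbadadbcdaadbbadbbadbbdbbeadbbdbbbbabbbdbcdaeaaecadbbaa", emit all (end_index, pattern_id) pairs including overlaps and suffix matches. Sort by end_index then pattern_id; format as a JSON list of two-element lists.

Construct AC machine:
Trie nodes:
  0='ε' goto a→1 b→5 c→9 d→15
  1='a' goto d→2
  2='ad' goto b→3
  3='adb' goto b→4
  4='adbb' goto ·  [P0 ends]
  5='b' goto c→6
  6='bc' goto c→7
  7='bcc' goto a→8
  8='bcca' goto ·  [P1 ends]
  9='c' goto d→10
  10='cd' goto c→11
  11='cdc' goto e→12
  12='cdce' goto b→13
  13='cdceb' goto d→14
  14='cdcebd' goto ·  [P2 ends]
  15='d' goto b→16
  16='db' goto b→20 c→17
  17='dbc' goto d→18
  18='dbcd' goto a→19
  19='dbcda' goto ·  [P3 ends]
  20='dbb' goto ·  [P4 ends]

BFS fail/out derivation:
  n1('a'): parent n0 fail=0; on 'a' 0 → fail=0;  out ∅∪∅=∅
  n5('b'): parent n0 fail=0; on 'b' 0 → fail=0;  out ∅∪∅=∅
  n9('c'): parent n0 fail=0; on 'c' 0 → fail=0;  out ∅∪∅=∅
  n15('d'): parent n0 fail=0; on 'd' 0 → fail=0;  out ∅∪∅=∅
  n2('ad'): parent n1 fail=0; on 'd' 0 → fail=15;  out ∅∪∅=∅
  n6('bc'): parent n5 fail=0; on 'c' 0 → fail=9;  out ∅∪∅=∅
  n10('cd'): parent n9 fail=0; on 'd' 0 → fail=15;  out ∅∪∅=∅
  n16('db'): parent n15 fail=0; on 'b' 0 → fail=5;  out ∅∪∅=∅
  n3('adb'): parent n2 fail=15; on 'b' 15 → fail=16;  out ∅∪∅=∅
  n7('bcc'): parent n6 fail=9; on 'c' 9→0 → fail=9;  out ∅∪∅=∅
  n11('cdc'): parent n10 fail=15; on 'c' 15→0 → fail=9;  out ∅∪∅=∅
  n17('dbc'): parent n16 fail=5; on 'c' 5 → fail=6;  out ∅∪∅=∅
  n20('dbb'): parent n16 fail=5; on 'b' 5→0 → fail=5;  out {4}∪∅={4}
  n4('adbb'): parent n3 fail=16; on 'b' 16 → fail=20;  out {0}∪{4}={0,4}
  n8('bcca'): parent n7 fail=9; on 'a' 9→0 → fail=1;  out {1}∪∅={1}
  n12('cdce'): parent n11 fail=9; on 'e' 9→0 → fail=0;  out ∅∪∅=∅
  n18('dbcd'): parent n17 fail=6; on 'd' 6→9 → fail=10;  out ∅∪∅=∅
  n13('cdceb'): parent n12 fail=0; on 'b' 0 → fail=5;  out ∅∪∅=∅
  n19('dbcda'): parent n18 fail=10; on 'a' 10→15→0 → fail=1;  out {3}∪∅={3}
  n14('cdcebd'): parent n13 fail=5; on 'd' 5→0 → fail=15;  out {2}∪∅={2}

Scan:
i=0 'a': node 0→1
i=1 'c': node 1→9 ·f
i=2 'c': node 9→9 ·f
i=3 'c': node 9→9 ·f
i=4 'd': node 9→10
i=5 'c': node 10→11
i=6 'e': node 11→12
i=7 'b': node 12→13
i=8 'd': node 13→14  emit P2@[3:8]
i=9 'a': node 14→1 ·f
i=10 'b': node 1→5 ·f
i=11 'e': node 5→0 ·f
i=12 'e': node 0→0
i=13 'c': node 0→9
i=14 'b': node 9→5 ·f
i=15 'b': node 5→5 ·f
i=16 'c': node 5→6
i=17 'd': node 6→10 ·f
i=18 'd': node 10→15 ·f
i=19 'b': node 15→16
i=20 'a': node 16→1 ·f
i=21 'd': node 1→2
i=22 'a': node 2→1 ·f
i=23 'd': node 1→2
i=24 'b': node 2→3
i=25 'c': node 3→17 ·f
i=26 'd': node 17→18
i=27 'a': node 18→19  emit P3@[23:27]
i=28 'a': node 19→1 ·f
i=29 'd': node 1→2
i=30 'b': node 2→3
i=31 'b': node 3→4  emit P0@[28:31],P4@[29:31]
i=32 'a': node 4→1 ·f
i=33 'd': node 1→2
i=34 'b': node 2→3
i=35 'b': node 3→4  emit P0@[32:35],P4@[33:35]
i=36 'a': node 4→1 ·f
i=37 'd': node 1→2
i=38 'b': node 2→3
i=39 'b': node 3→4  emit P0@[36:39],P4@[37:39]
i=40 'd': node 4→15 ·f
i=41 'b': node 15→16
i=42 'b': node 16→20  emit P4@[40:42]
i=43 'e': node 20→0 ·f
i=44 'a': node 0→1
i=45 'd': node 1→2
i=46 'b': node 2→3
i=47 'b': node 3→4  emit P0@[44:47],P4@[45:47]
i=48 'd': node 4→15 ·f
i=49 'b': node 15→16
i=50 'b': node 16→20  emit P4@[48:50]
i=51 'b': node 20→5 ·f
i=52 'b': node 5→5 ·f
i=53 'a': node 5→1 ·f
i=54 'b': node 1→5 ·f
i=55 'b': node 5→5 ·f
i=56 'b': node 5→5 ·f
i=57 'd': node 5→15 ·f
i=58 'b': node 15→16
i=59 'c': node 16→17
i=60 'd': node 17→18
i=61 'a': node 18→19  emit P3@[57:61]
i=62 'e': node 19→0 ·f
i=63 'a': node 0→1
i=64 'a': node 1→1 ·f
i=65 'e': node 1→0 ·f
i=66 'c': node 0→9
i=67 'a': node 9→1 ·f
i=68 'd': node 1→2
i=69 'b': node 2→3
i=70 'b': node 3→4  emit P0@[67:70],P4@[68:70]
i=71 'a': node 4→1 ·f
i=72 'a': node 1→1 ·f

Result: [[8,2],[27,3],[31,0],[31,4],[35,0],[35,4],[39,0],[39,4],[42,4],[47,0],[47,4],[50,4],[61,3],[70,0],[70,4]]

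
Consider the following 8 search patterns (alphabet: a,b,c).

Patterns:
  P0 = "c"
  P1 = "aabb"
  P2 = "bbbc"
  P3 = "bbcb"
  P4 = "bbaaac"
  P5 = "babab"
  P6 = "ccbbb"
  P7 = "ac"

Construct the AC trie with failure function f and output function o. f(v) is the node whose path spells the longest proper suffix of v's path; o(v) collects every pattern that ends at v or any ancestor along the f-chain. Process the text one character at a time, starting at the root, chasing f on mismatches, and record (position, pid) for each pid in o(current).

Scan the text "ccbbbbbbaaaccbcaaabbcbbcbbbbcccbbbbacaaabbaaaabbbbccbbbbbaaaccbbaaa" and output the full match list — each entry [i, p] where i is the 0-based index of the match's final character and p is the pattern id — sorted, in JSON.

Build:
Trie (insert patterns):
  n0 'ε': a→2 b→6 c→1
  n1 'c': c→20  ←P0
  n2 'a': a→3 c→24
  n3 'aa': b→4
  n4 'aab': b→5
  n5 'aabb': ·  ←P1
  n6 'b': a→16 b→7
  n7 'bb': a→12 b→8 c→10
  n8 'bbb': c→9
  n9 'bbbc': ·  ←P2
  n10 'bbc': b→11
  n11 'bbcb': ·  ←P3
  n12 'bba': a→13
  n13 'bbaa': a→14
  n14 'bbaaa': c→15
  n15 'bbaaac': ·  ←P4
  n16 'ba': b→17
  n17 'bab': a→18
  n18 'baba': b→19
  n19 'babab': ·  ←P5
  n20 'cc': b→21
  n21 'ccb': b→22
  n22 'ccbb': b→23
  n23 'ccbbb': ·  ←P6
  n24 'ac': ·  ←P7

BFS fail/out derivation:
  fail(1) 'c': from fail(0)=0 chase 'c': 0 ⇒ 0;  out={0}∪out(0)={0}
  fail(2) 'a': from fail(0)=0 chase 'a': 0 ⇒ 0;  out=∅∪out(0)=∅
  fail(6) 'b': from fail(0)=0 chase 'b': 0 ⇒ 0;  out=∅∪out(0)=∅
  fail(3) 'aa': from fail(2)=0 chase 'a': 0 ⇒ 2;  out=∅∪out(2)=∅
  fail(7) 'bb': from fail(6)=0 chase 'b': 0 ⇒ 6;  out=∅∪out(6)=∅
  fail(16) 'ba': from fail(6)=0 chase 'a': 0 ⇒ 2;  out=∅∪out(2)=∅
  fail(20) 'cc': from fail(1)=0 chase 'c': 0 ⇒ 1;  out=∅∪out(1)={0}
  fail(24) 'ac': from fail(2)=0 chase 'c': 0 ⇒ 1;  out={7}∪out(1)={0,7}
  fail(4) 'aab': from fail(3)=2 chase 'b': 2→0 ⇒ 6;  out=∅∪out(6)=∅
  fail(8) 'bbb': from fail(7)=6 chase 'b': 6 ⇒ 7;  out=∅∪out(7)=∅
  fail(10) 'bbc': from fail(7)=6 chase 'c': 6→0 ⇒ 1;  out=∅∪out(1)={0}
  fail(12) 'bba': from fail(7)=6 chase 'a': 6 ⇒ 16;  out=∅∪out(16)=∅
  fail(17) 'bab': from fail(16)=2 chase 'b': 2→0 ⇒ 6;  out=∅∪out(6)=∅
  fail(21) 'ccb': from fail(20)=1 chase 'b': 1→0 ⇒ 6;  out=∅∪out(6)=∅
  fail(5) 'aabb': from fail(4)=6 chase 'b': 6 ⇒ 7;  out={1}∪out(7)={1}
  fail(9) 'bbbc': from fail(8)=7 chase 'c': 7 ⇒ 10;  out={2}∪out(10)={0,2}
  fail(11) 'bbcb': from fail(10)=1 chase 'b': 1→0 ⇒ 6;  out={3}∪out(6)={3}
  fail(13) 'bbaa': from fail(12)=16 chase 'a': 16→2 ⇒ 3;  out=∅∪out(3)=∅
  fail(18) 'baba': from fail(17)=6 chase 'a': 6 ⇒ 16;  out=∅∪out(16)=∅
  fail(22) 'ccbb': from fail(21)=6 chase 'b': 6 ⇒ 7;  out=∅∪out(7)=∅
  fail(14) 'bbaaa': from fail(13)=3 chase 'a': 3→2 ⇒ 3;  out=∅∪out(3)=∅
  fail(19) 'babab': from fail(18)=16 chase 'b': 16 ⇒ 17;  out={5}∪out(17)={5}
  fail(23) 'ccbbb': from fail(22)=7 chase 'b': 7 ⇒ 8;  out={6}∪out(8)={6}
  fail(15) 'bbaaac': from fail(14)=3 chase 'c': 3→2 ⇒ 24;  out={4}∪out(24)={0,4,7}

Run:
[0] read 'c'  n0⇒n1  ** P0@[0:0]
[1] read 'c'  n1⇒n20  ** P0@[1:1]
[2] read 'b'  n20⇒n21
[3] read 'b'  n21⇒n22
[4] read 'b'  n22⇒n23  ** P6@[0:4]
[5] read 'b'  n23⇒n8 (fail-walked)
[6] read 'b'  n8⇒n8 (fail-walked)
[7] read 'b'  n8⇒n8 (fail-walked)
[8] read 'a'  n8⇒n12 (fail-walked)
[9] read 'a'  n12⇒n13
[10] read 'a'  n13⇒n14
[11] read 'c'  n14⇒n15  ** P0@[11:11],P4@[6:11],P7@[10:11]
[12] read 'c'  n15⇒n20 (fail-walked)  ** P0@[12:12]
[13] read 'b'  n20⇒n21
[14] read 'c'  n21⇒n1 (fail-walked)  ** P0@[14:14]
[15] read 'a'  n1⇒n2 (fail-walked)
[16] read 'a'  n2⇒n3
[17] read 'a'  n3⇒n3 (fail-walked)
[18] read 'b'  n3⇒n4
[19] read 'b'  n4⇒n5  ** P1@[16:19]
[20] read 'c'  n5⇒n10 (fail-walked)  ** P0@[20:20]
[21] read 'b'  n10⇒n11  ** P3@[18:21]
[22] read 'b'  n11⇒n7 (fail-walked)
[23] read 'c'  n7⇒n10  ** P0@[23:23]
[24] read 'b'  n10⇒n11  ** P3@[21:24]
[25] read 'b'  n11⇒n7 (fail-walked)
[26] read 'b'  n7⇒n8
[27] read 'b'  n8⇒n8 (fail-walked)
[28] read 'c'  n8⇒n9  ** P0@[28:28],P2@[25:28]
[29] read 'c'  n9⇒n20 (fail-walked)  ** P0@[29:29]
[30] read 'c'  n20⇒n20 (fail-walked)  ** P0@[30:30]
[31] read 'b'  n20⇒n21
[32] read 'b'  n21⇒n22
[33] read 'b'  n22⇒n23  ** P6@[29:33]
[34] read 'b'  n23⇒n8 (fail-walked)
[35] read 'a'  n8⇒n12 (fail-walked)
[36] read 'c'  n12⇒n24 (fail-walked)  ** P0@[36:36],P7@[35:36]
[37] read 'a'  n24⇒n2 (fail-walked)
[38] read 'a'  n2⇒n3
[39] read 'a'  n3⇒n3 (fail-walked)
[40] read 'b'  n3⇒n4
[41] read 'b'  n4⇒n5  ** P1@[38:41]
[42] read 'a'  n5⇒n12 (fail-walked)
[43] read 'a'  n12⇒n13
[44] read 'a'  n13⇒n14
[45] read 'a'  n14⇒n3 (fail-walked)
[46] read 'b'  n3⇒n4
[47] read 'b'  n4⇒n5  ** P1@[44:47]
[48] read 'b'  n5⇒n8 (fail-walked)
[49] read 'b'  n8⇒n8 (fail-walked)
[50] read 'c'  n8⇒n9  ** P0@[50:50],P2@[47:50]
[51] read 'c'  n9⇒n20 (fail-walked)  ** P0@[51:51]
[52] read 'b'  n20⇒n21
[53] read 'b'  n21⇒n22
[54] read 'b'  n22⇒n23  ** P6@[50:54]
[55] read 'b'  n23⇒n8 (fail-walked)
[56] read 'b'  n8⇒n8 (fail-walked)
[57] read 'a'  n8⇒n12 (fail-walked)
[58] read 'a'  n12⇒n13
[59] read 'a'  n13⇒n14
[60] read 'c'  n14⇒n15  ** P0@[60:60],P4@[55:60],P7@[59:60]
[61] read 'c'  n15⇒n20 (fail-walked)  ** P0@[61:61]
[62] read 'b'  n20⇒n21
[63] read 'b'  n21⇒n22
[64] read 'a'  n22⇒n12 (fail-walked)
[65] read 'a'  n12⇒n13
[66] read 'a'  n13⇒n14

Matches: [[0,0],[1,0],[4,6],[11,0],[11,4],[11,7],[12,0],[14,0],[19,1],[20,0],[21,3],[23,0],[24,3],[28,0],[28,2],[29,0],[30,0],[33,6],[36,0],[36,7],[41,1],[47,1],[50,0],[50,2],[51,0],[54,6],[60,0],[60,4],[60,7],[61,0]]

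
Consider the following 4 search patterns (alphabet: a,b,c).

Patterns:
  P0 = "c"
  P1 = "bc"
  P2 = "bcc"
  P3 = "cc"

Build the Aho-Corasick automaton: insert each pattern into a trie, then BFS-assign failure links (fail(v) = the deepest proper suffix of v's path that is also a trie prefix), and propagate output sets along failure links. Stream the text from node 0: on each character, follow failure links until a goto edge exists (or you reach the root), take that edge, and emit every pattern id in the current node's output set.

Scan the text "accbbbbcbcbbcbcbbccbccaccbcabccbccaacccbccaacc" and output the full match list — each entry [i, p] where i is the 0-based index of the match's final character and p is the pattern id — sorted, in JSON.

Build automaton:
Trie (insert patterns):
  n0 'ε': b→2 c→1
  n1 'c': c→5  ←P0
  n2 'b': c→3
  n3 'bc': c→4  ←P1
  n4 'bcc': ·  ←P2
  n5 'cc': ·  ←P3

BFS fail/out derivation:
  n1('c'): parent n0 fail=0; on 'c' 0 → fail=0;  out {0}∪∅={0}
  n2('b'): parent n0 fail=0; on 'b' 0 → fail=0;  out ∅∪∅=∅
  n3('bc'): parent n2 fail=0; on 'c' 0 → fail=1;  out {1}∪{0}={0,1}
  n5('cc'): parent n1 fail=0; on 'c' 0 → fail=1;  out {3}∪{0}={0,3}
  n4('bcc'): parent n3 fail=1; on 'c' 1 → fail=5;  out {2}∪{0,3}={0,2,3}

Run:
i=0 'a': node 0→0
i=1 'c': node 0→1  → match P0@[1:1]
i=2 'c': node 1→5  → match P0@[2:2],P3@[1:2]
i=3 'b': node 5→2 ·f
i=4 'b': node 2→2 ·f
i=5 'b': node 2→2 ·f
i=6 'b': node 2→2 ·f
i=7 'c': node 2→3  → match P0@[7:7],P1@[6:7]
i=8 'b': node 3→2 ·f
i=9 'c': node 2→3  → match P0@[9:9],P1@[8:9]
i=10 'b': node 3→2 ·f
i=11 'b': node 2→2 ·f
i=12 'c': node 2→3  → match P0@[12:12],P1@[11:12]
i=13 'b': node 3→2 ·f
i=14 'c': node 2→3  → match P0@[14:14],P1@[13:14]
i=15 'b': node 3→2 ·f
i=16 'b': node 2→2 ·f
i=17 'c': node 2→3  → match P0@[17:17],P1@[16:17]
i=18 'c': node 3→4  → match P0@[18:18],P2@[16:18],P3@[17:18]
i=19 'b': node 4→2 ·f
i=20 'c': node 2→3  → match P0@[20:20],P1@[19:20]
i=21 'c': node 3→4  → match P0@[21:21],P2@[19:21],P3@[20:21]
i=22 'a': node 4→0 ·f
i=23 'c': node 0→1  → match P0@[23:23]
i=24 'c': node 1→5  → match P0@[24:24],P3@[23:24]
i=25 'b': node 5→2 ·f
i=26 'c': node 2→3  → match P0@[26:26],P1@[25:26]
i=27 'a': node 3→0 ·f
i=28 'b': node 0→2
i=29 'c': node 2→3  → match P0@[29:29],P1@[28:29]
i=30 'c': node 3→4  → match P0@[30:30],P2@[28:30],P3@[29:30]
i=31 'b': node 4→2 ·f
i=32 'c': node 2→3  → match P0@[32:32],P1@[31:32]
i=33 'c': node 3→4  → match P0@[33:33],P2@[31:33],P3@[32:33]
i=34 'a': node 4→0 ·f
i=35 'a': node 0→0
i=36 'c': node 0→1  → match P0@[36:36]
i=37 'c': node 1→5  → match P0@[37:37],P3@[36:37]
i=38 'c': node 5→5 ·f  → match P0@[38:38],P3@[37:38]
i=39 'b': node 5→2 ·f
i=40 'c': node 2→3  → match P0@[40:40],P1@[39:40]
i=41 'c': node 3→4  → match P0@[41:41],P2@[39:41],P3@[40:41]
i=42 'a': node 4→0 ·f
i=43 'a': node 0→0
i=44 'c': node 0→1  → match P0@[44:44]
i=45 'c': node 1→5  → match P0@[45:45],P3@[44:45]

Matches: [[1,0],[2,0],[2,3],[7,0],[7,1],[9,0],[9,1],[12,0],[12,1],[14,0],[14,1],[17,0],[17,1],[18,0],[18,2],[18,3],[20,0],[20,1],[21,0],[21,2],[21,3],[23,0],[24,0],[24,3],[26,0],[26,1],[29,0],[29,1],[30,0],[30,2],[30,3],[32,0],[32,1],[33,0],[33,2],[33,3],[36,0],[37,0],[37,3],[38,0],[38,3],[40,0],[40,1],[41,0],[41,2],[41,3],[44,0],[45,0],[45,3]]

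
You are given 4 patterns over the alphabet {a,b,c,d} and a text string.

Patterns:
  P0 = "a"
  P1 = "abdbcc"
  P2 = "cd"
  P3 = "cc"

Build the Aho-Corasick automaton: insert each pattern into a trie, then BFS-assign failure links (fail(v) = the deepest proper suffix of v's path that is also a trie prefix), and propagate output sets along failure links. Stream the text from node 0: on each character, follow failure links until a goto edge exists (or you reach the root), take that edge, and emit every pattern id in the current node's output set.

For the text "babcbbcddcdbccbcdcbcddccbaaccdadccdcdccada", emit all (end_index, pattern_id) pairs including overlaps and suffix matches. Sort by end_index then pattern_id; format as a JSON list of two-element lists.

Build automaton:
Trie nodes:
  n0 'ε': a→1 c→7
  n1 'a': b→2  [P0 ends]
  n2 'ab': d→3
  n3 'abd': b→4
  n4 'abdb': c→5
  n5 'abdbc': c→6
  n6 'abdbcc': ·  [P1 ends]
  n7 'c': c→9 d→8
  n8 'cd': ·  [P2 ends]
  n9 'cc': ·  [P3 ends]

Failure links (BFS by depth):
  fail(1) 'a': from fail(0)=0 chase 'a': 0 ⇒ 0;  out={0}∪out(0)={0}
  fail(7) 'c': from fail(0)=0 chase 'c': 0 ⇒ 0;  out=∅∪out(0)=∅
  fail(2) 'ab': from fail(1)=0 chase 'b': 0 ⇒ 0;  out=∅∪out(0)=∅
  fail(8) 'cd': from fail(7)=0 chase 'd': 0 ⇒ 0;  out={2}∪out(0)={2}
  fail(9) 'cc': from fail(7)=0 chase 'c': 0 ⇒ 7;  out={3}∪out(7)={3}
  fail(3) 'abd': from fail(2)=0 chase 'd': 0 ⇒ 0;  out=∅∪out(0)=∅
  fail(4) 'abdb': from fail(3)=0 chase 'b': 0 ⇒ 0;  out=∅∪out(0)=∅
  fail(5) 'abdbc': from fail(4)=0 chase 'c': 0 ⇒ 7;  out=∅∪out(7)=∅
  fail(6) 'abdbcc': from fail(5)=7 chase 'c': 7 ⇒ 9;  out={1}∪out(9)={1,3}

Text stream:
i=0 'b': node 0→0
i=1 'a': node 0→1  ** P0@[1:1]
i=2 'b': node 1→2
i=3 'c': node 2→7 ·f
i=4 'b': node 7→0 ·f
i=5 'b': node 0→0
i=6 'c': node 0→7
i=7 'd': node 7→8  ** P2@[6:7]
i=8 'd': node 8→0 ·f
i=9 'c': node 0→7
i=10 'd': node 7→8  ** P2@[9:10]
i=11 'b': node 8→0 ·f
i=12 'c': node 0→7
i=13 'c': node 7→9  ** P3@[12:13]
i=14 'b': node 9→0 ·f
i=15 'c': node 0→7
i=16 'd': node 7→8  ** P2@[15:16]
i=17 'c': node 8→7 ·f
i=18 'b': node 7→0 ·f
i=19 'c': node 0→7
i=20 'd': node 7→8  ** P2@[19:20]
i=21 'd': node 8→0 ·f
i=22 'c': node 0→7
i=23 'c': node 7→9  ** P3@[22:23]
i=24 'b': node 9→0 ·f
i=25 'a': node 0→1  ** P0@[25:25]
i=26 'a': node 1→1 ·f  ** P0@[26:26]
i=27 'c': node 1→7 ·f
i=28 'c': node 7→9  ** P3@[27:28]
i=29 'd': node 9→8 ·f  ** P2@[28:29]
i=30 'a': node 8→1 ·f  ** P0@[30:30]
i=31 'd': node 1→0 ·f
i=32 'c': node 0→7
i=33 'c': node 7→9  ** P3@[32:33]
i=34 'd': node 9→8 ·f  ** P2@[33:34]
i=35 'c': node 8→7 ·f
i=36 'd': node 7→8  ** P2@[35:36]
i=37 'c': node 8→7 ·f
i=38 'c': node 7→9  ** P3@[37:38]
i=39 'a': node 9→1 ·f  ** P0@[39:39]
i=40 'd': node 1→0 ·f
i=41 'a': node 0→1  ** P0@[41:41]

Matches: [[1,0],[7,2],[10,2],[13,3],[16,2],[20,2],[23,3],[25,0],[26,0],[28,3],[29,2],[30,0],[33,3],[34,2],[36,2],[38,3],[39,0],[41,0]]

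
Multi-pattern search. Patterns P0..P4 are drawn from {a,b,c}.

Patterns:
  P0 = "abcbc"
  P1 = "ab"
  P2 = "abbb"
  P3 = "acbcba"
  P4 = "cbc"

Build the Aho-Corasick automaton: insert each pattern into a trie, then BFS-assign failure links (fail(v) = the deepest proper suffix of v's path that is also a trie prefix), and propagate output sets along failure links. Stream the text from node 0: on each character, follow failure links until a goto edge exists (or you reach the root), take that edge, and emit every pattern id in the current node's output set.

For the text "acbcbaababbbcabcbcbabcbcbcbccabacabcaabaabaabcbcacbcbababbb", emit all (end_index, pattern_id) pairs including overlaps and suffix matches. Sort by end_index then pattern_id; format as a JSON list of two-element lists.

Construct AC machine:
Trie (insert patterns):
  n0 'ε': a→1 c→13
  n1 'a': b→2 c→8
  n2 'ab': b→6 c→3  ←P1
  n3 'abc': b→4
  n4 'abcb': c→5
  n5 'abcbc': ·  ←P0
  n6 'abb': b→7
  n7 'abbb': ·  ←P2
  n8 'ac': b→9
  n9 'acb': c→10
  n10 'acbc': b→11
  n11 'acbcb': a→12
  n12 'acbcba': ·  ←P3
  n13 'c': b→14
  n14 'cb': c→15
  n15 'cbc': ·  ←P4

Failure links (BFS by depth):
  n1('a'): parent n0 fail=0; on 'a' 0 → fail=0;  out ∅∪∅=∅
  n13('c'): parent n0 fail=0; on 'c' 0 → fail=0;  out ∅∪∅=∅
  n2('ab'): parent n1 fail=0; on 'b' 0 → fail=0;  out {1}∪∅={1}
  n8('ac'): parent n1 fail=0; on 'c' 0 → fail=13;  out ∅∪∅=∅
  n14('cb'): parent n13 fail=0; on 'b' 0 → fail=0;  out ∅∪∅=∅
  n3('abc'): parent n2 fail=0; on 'c' 0 → fail=13;  out ∅∪∅=∅
  n6('abb'): parent n2 fail=0; on 'b' 0 → fail=0;  out ∅∪∅=∅
  n9('acb'): parent n8 fail=13; on 'b' 13 → fail=14;  out ∅∪∅=∅
  n15('cbc'): parent n14 fail=0; on 'c' 0 → fail=13;  out {4}∪∅={4}
  n4('abcb'): parent n3 fail=13; on 'b' 13 → fail=14;  out ∅∪∅=∅
  n7('abbb'): parent n6 fail=0; on 'b' 0 → fail=0;  out {2}∪∅={2}
  n10('acbc'): parent n9 fail=14; on 'c' 14 → fail=15;  out ∅∪{4}={4}
  n5('abcbc'): parent n4 fail=14; on 'c' 14 → fail=15;  out {0}∪{4}={0,4}
  n11('acbcb'): parent n10 fail=15; on 'b' 15→13 → fail=14;  out ∅∪∅=∅
  n12('acbcba'): parent n11 fail=14; on 'a' 14→0 → fail=1;  out {3}∪∅={3}

Text stream:
[0] read 'a'  n0⇒n1
[1] read 'c'  n1⇒n8
[2] read 'b'  n8⇒n9
[3] read 'c'  n9⇒n10  ** P4@[1:3]
[4] read 'b'  n10⇒n11
[5] read 'a'  n11⇒n12  ** P3@[0:5]
[6] read 'a'  n12⇒n1 ·f
[7] read 'b'  n1⇒n2  ** P1@[6:7]
[8] read 'a'  n2⇒n1 ·f
[9] read 'b'  n1⇒n2  ** P1@[8:9]
[10] read 'b'  n2⇒n6
[11] read 'b'  n6⇒n7  ** P2@[8:11]
[12] read 'c'  n7⇒n13 ·f
[13] read 'a'  n13⇒n1 ·f
[14] read 'b'  n1⇒n2  ** P1@[13:14]
[15] read 'c'  n2⇒n3
[16] read 'b'  n3⇒n4
[17] read 'c'  n4⇒n5  ** P0@[13:17],P4@[15:17]
[18] read 'b'  n5⇒n14 ·f
[19] read 'a'  n14⇒n1 ·f
[20] read 'b'  n1⇒n2  ** P1@[19:20]
[21] read 'c'  n2⇒n3
[22] read 'b'  n3⇒n4
[23] read 'c'  n4⇒n5  ** P0@[19:23],P4@[21:23]
[24] read 'b'  n5⇒n14 ·f
[25] read 'c'  n14⇒n15  ** P4@[23:25]
[26] read 'b'  n15⇒n14 ·f
[27] read 'c'  n14⇒n15  ** P4@[25:27]
[28] read 'c'  n15⇒n13 ·f
[29] read 'a'  n13⇒n1 ·f
[30] read 'b'  n1⇒n2  ** P1@[29:30]
[31] read 'a'  n2⇒n1 ·f
[32] read 'c'  n1⇒n8
[33] read 'a'  n8⇒n1 ·f
[34] read 'b'  n1⇒n2  ** P1@[33:34]
[35] read 'c'  n2⇒n3
[36] read 'a'  n3⇒n1 ·f
[37] read 'a'  n1⇒n1 ·f
[38] read 'b'  n1⇒n2  ** P1@[37:38]
[39] read 'a'  n2⇒n1 ·f
[40] read 'a'  n1⇒n1 ·f
[41] read 'b'  n1⇒n2  ** P1@[40:41]
[42] read 'a'  n2⇒n1 ·f
[43] read 'a'  n1⇒n1 ·f
[44] read 'b'  n1⇒n2  ** P1@[43:44]
[45] read 'c'  n2⇒n3
[46] read 'b'  n3⇒n4
[47] read 'c'  n4⇒n5  ** P0@[43:47],P4@[45:47]
[48] read 'a'  n5⇒n1 ·f
[49] read 'c'  n1⇒n8
[50] read 'b'  n8⇒n9
[51] read 'c'  n9⇒n10  ** P4@[49:51]
[52] read 'b'  n10⇒n11
[53] read 'a'  n11⇒n12  ** P3@[48:53]
[54] read 'b'  n12⇒n2 ·f  ** P1@[53:54]
[55] read 'a'  n2⇒n1 ·f
[56] read 'b'  n1⇒n2  ** P1@[55:56]
[57] read 'b'  n2⇒n6
[58] read 'b'  n6⇒n7  ** P2@[55:58]

Result: [[3,4],[5,3],[7,1],[9,1],[11,2],[14,1],[17,0],[17,4],[20,1],[23,0],[23,4],[25,4],[27,4],[30,1],[34,1],[38,1],[41,1],[44,1],[47,0],[47,4],[51,4],[53,3],[54,1],[56,1],[58,2]]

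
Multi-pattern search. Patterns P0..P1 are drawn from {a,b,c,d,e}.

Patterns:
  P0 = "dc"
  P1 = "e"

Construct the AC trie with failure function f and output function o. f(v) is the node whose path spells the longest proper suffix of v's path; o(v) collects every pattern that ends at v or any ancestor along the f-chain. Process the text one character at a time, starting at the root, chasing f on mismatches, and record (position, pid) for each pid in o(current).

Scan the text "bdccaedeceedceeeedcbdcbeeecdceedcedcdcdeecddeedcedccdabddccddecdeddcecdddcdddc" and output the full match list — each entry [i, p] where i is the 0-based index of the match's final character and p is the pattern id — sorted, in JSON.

Build automaton:
Trie (insert patterns):
  n0 'ε': d→1 e→3
  n1 'd': c→2
  n2 'dc': ·  [P0 ends]
  n3 'e': ·  [P1 ends]

BFS fail/out derivation:
  n1('d'): parent n0 fail=0; on 'd' 0 → fail=0;  out ∅∪∅=∅
  n3('e'): parent n0 fail=0; on 'e' 0 → fail=0;  out {1}∪∅={1}
  n2('dc'): parent n1 fail=0; on 'c' 0 → fail=0;  out {0}∪∅={0}

Run:
[0] read 'b'  n0⇒n0
[1] read 'd'  n0⇒n1
[2] read 'c'  n1⇒n2  emit P0@[1:2]
[3] read 'c'  n2⇒n0 (via fail)
[4] read 'a'  n0⇒n0
[5] read 'e'  n0⇒n3  emit P1@[5:5]
[6] read 'd'  n3⇒n1 (via fail)
[7] read 'e'  n1⇒n3 (via fail)  emit P1@[7:7]
[8] read 'c'  n3⇒n0 (via fail)
[9] read 'e'  n0⇒n3  emit P1@[9:9]
[10] read 'e'  n3⇒n3 (via fail)  emit P1@[10:10]
[11] read 'd'  n3⇒n1 (via fail)
[12] read 'c'  n1⇒n2  emit P0@[11:12]
[13] read 'e'  n2⇒n3 (via fail)  emit P1@[13:13]
[14] read 'e'  n3⇒n3 (via fail)  emit P1@[14:14]
[15] read 'e'  n3⇒n3 (via fail)  emit P1@[15:15]
[16] read 'e'  n3⇒n3 (via fail)  emit P1@[16:16]
[17] read 'd'  n3⇒n1 (via fail)
[18] read 'c'  n1⇒n2  emit P0@[17:18]
[19] read 'b'  n2⇒n0 (via fail)
[20] read 'd'  n0⇒n1
[21] read 'c'  n1⇒n2  emit P0@[20:21]
[22] read 'b'  n2⇒n0 (via fail)
[23] read 'e'  n0⇒n3  emit P1@[23:23]
[24] read 'e'  n3⇒n3 (via fail)  emit P1@[24:24]
[25] read 'e'  n3⇒n3 (via fail)  emit P1@[25:25]
[26] read 'c'  n3⇒n0 (via fail)
[27] read 'd'  n0⇒n1
[28] read 'c'  n1⇒n2  emit P0@[27:28]
[29] read 'e'  n2⇒n3 (via fail)  emit P1@[29:29]
[30] read 'e'  n3⇒n3 (via fail)  emit P1@[30:30]
[31] read 'd'  n3⇒n1 (via fail)
[32] read 'c'  n1⇒n2  emit P0@[31:32]
[33] read 'e'  n2⇒n3 (via fail)  emit P1@[33:33]
[34] read 'd'  n3⇒n1 (via fail)
[35] read 'c'  n1⇒n2  emit P0@[34:35]
[36] read 'd'  n2⇒n1 (via fail)
[37] read 'c'  n1⇒n2  emit P0@[36:37]
[38] read 'd'  n2⇒n1 (via fail)
[39] read 'e'  n1⇒n3 (via fail)  emit P1@[39:39]
[40] read 'e'  n3⇒n3 (via fail)  emit P1@[40:40]
[41] read 'c'  n3⇒n0 (via fail)
[42] read 'd'  n0⇒n1
[43] read 'd'  n1⇒n1 (via fail)
[44] read 'e'  n1⇒n3 (via fail)  emit P1@[44:44]
[45] read 'e'  n3⇒n3 (via fail)  emit P1@[45:45]
[46] read 'd'  n3⇒n1 (via fail)
[47] read 'c'  n1⇒n2  emit P0@[46:47]
[48] read 'e'  n2⇒n3 (via fail)  emit P1@[48:48]
[49] read 'd'  n3⇒n1 (via fail)
[50] read 'c'  n1⇒n2  emit P0@[49:50]
[51] read 'c'  n2⇒n0 (via fail)
[52] read 'd'  n0⇒n1
[53] read 'a'  n1⇒n0 (via fail)
[54] read 'b'  n0⇒n0
[55] read 'd'  n0⇒n1
[56] read 'd'  n1⇒n1 (via fail)
[57] read 'c'  n1⇒n2  emit P0@[56:57]
[58] read 'c'  n2⇒n0 (via fail)
[59] read 'd'  n0⇒n1
[60] read 'd'  n1⇒n1 (via fail)
[61] read 'e'  n1⇒n3 (via fail)  emit P1@[61:61]
[62] read 'c'  n3⇒n0 (via fail)
[63] read 'd'  n0⇒n1
[64] read 'e'  n1⇒n3 (via fail)  emit P1@[64:64]
[65] read 'd'  n3⇒n1 (via fail)
[66] read 'd'  n1⇒n1 (via fail)
[67] read 'c'  n1⇒n2  emit P0@[66:67]
[68] read 'e'  n2⇒n3 (via fail)  emit P1@[68:68]
[69] read 'c'  n3⇒n0 (via fail)
[70] read 'd'  n0⇒n1
[71] read 'd'  n1⇒n1 (via fail)
[72] read 'd'  n1⇒n1 (via fail)
[73] read 'c'  n1⇒n2  emit P0@[72:73]
[74] read 'd'  n2⇒n1 (via fail)
[75] read 'd'  n1⇒n1 (via fail)
[76] read 'd'  n1⇒n1 (via fail)
[77] read 'c'  n1⇒n2  emit P0@[76:77]

Matches: [[2,0],[5,1],[7,1],[9,1],[10,1],[12,0],[13,1],[14,1],[15,1],[16,1],[18,0],[21,0],[23,1],[24,1],[25,1],[28,0],[29,1],[30,1],[32,0],[33,1],[35,0],[37,0],[39,1],[40,1],[44,1],[45,1],[47,0],[48,1],[50,0],[57,0],[61,1],[64,1],[67,0],[68,1],[73,0],[77,0]]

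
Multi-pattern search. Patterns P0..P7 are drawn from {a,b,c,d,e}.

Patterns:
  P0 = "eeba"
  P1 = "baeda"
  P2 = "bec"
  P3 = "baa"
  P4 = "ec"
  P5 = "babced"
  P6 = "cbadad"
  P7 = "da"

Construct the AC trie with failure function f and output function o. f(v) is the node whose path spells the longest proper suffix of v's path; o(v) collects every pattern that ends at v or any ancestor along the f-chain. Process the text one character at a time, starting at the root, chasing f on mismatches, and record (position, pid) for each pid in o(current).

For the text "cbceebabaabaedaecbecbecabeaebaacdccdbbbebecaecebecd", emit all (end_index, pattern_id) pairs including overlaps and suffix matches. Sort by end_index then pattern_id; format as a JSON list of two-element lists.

Construct AC machine:
Trie (insert patterns):
  0='ε' goto b→5 c→18 d→24 e→1
  1='e' goto c→13 e→2
  2='ee' goto b→3
  3='eeb' goto a→4
  4='eeba' goto ·  ←P0
  5='b' goto a→6 e→10
  6='ba' goto a→12 b→14 e→7
  7='bae' goto d→8
  8='baed' goto a→9
  9='baeda' goto ·  ←P1
  10='be' goto c→11
  11='bec' goto ·  ←P2
  12='baa' goto ·  ←P3
  13='ec' goto ·  ←P4
  14='bab' goto c→15
  15='babc' goto e→16
  16='babce' goto d→17
  17='babced' goto ·  ←P5
  18='c' goto b→19
  19='cb' goto a→20
  20='cba' goto d→21
  21='cbad' goto a→22
  22='cbada' goto d→23
  23='cbadad' goto ·  ←P6
  24='d' goto a→25
  25='da' goto ·  ←P7

Failure links (BFS by depth):
  n1('e'): parent n0 fail=0; on 'e' 0 → fail=0;  out ∅∪∅=∅
  n5('b'): parent n0 fail=0; on 'b' 0 → fail=0;  out ∅∪∅=∅
  n18('c'): parent n0 fail=0; on 'c' 0 → fail=0;  out ∅∪∅=∅
  n24('d'): parent n0 fail=0; on 'd' 0 → fail=0;  out ∅∪∅=∅
  n2('ee'): parent n1 fail=0; on 'e' 0 → fail=1;  out ∅∪∅=∅
  n6('ba'): parent n5 fail=0; on 'a' 0 → fail=0;  out ∅∪∅=∅
  n10('be'): parent n5 fail=0; on 'e' 0 → fail=1;  out ∅∪∅=∅
  n13('ec'): parent n1 fail=0; on 'c' 0 → fail=18;  out {4}∪∅={4}
  n19('cb'): parent n18 fail=0; on 'b' 0 → fail=5;  out ∅∪∅=∅
  n25('da'): parent n24 fail=0; on 'a' 0 → fail=0;  out {7}∪∅={7}
  n3('eeb'): parent n2 fail=1; on 'b' 1→0 → fail=5;  out ∅∪∅=∅
  n7('bae'): parent n6 fail=0; on 'e' 0 → fail=1;  out ∅∪∅=∅
  n11('bec'): parent n10 fail=1; on 'c' 1 → fail=13;  out {2}∪{4}={2,4}
  n12('baa'): parent n6 fail=0; on 'a' 0 → fail=0;  out {3}∪∅={3}
  n14('bab'): parent n6 fail=0; on 'b' 0 → fail=5;  out ∅∪∅=∅
  n20('cba'): parent n19 fail=5; on 'a' 5 → fail=6;  out ∅∪∅=∅
  n4('eeba'): parent n3 fail=5; on 'a' 5 → fail=6;  out {0}∪∅={0}
  n8('baed'): parent n7 fail=1; on 'd' 1→0 → fail=24;  out ∅∪∅=∅
  n15('babc'): parent n14 fail=5; on 'c' 5→0 → fail=18;  out ∅∪∅=∅
  n21('cbad'): parent n20 fail=6; on 'd' 6→0 → fail=24;  out ∅∪∅=∅
  n9('baeda'): parent n8 fail=24; on 'a' 24 → fail=25;  out {1}∪{7}={1,7}
  n16('babce'): parent n15 fail=18; on 'e' 18→0 → fail=1;  out ∅∪∅=∅
  n22('cbada'): parent n21 fail=24; on 'a' 24 → fail=25;  out ∅∪{7}={7}
  n17('babced'): parent n16 fail=1; on 'd' 1→0 → fail=24;  out {5}∪∅={5}
  n23('cbadad'): parent n22 fail=25; on 'd' 25→0 → fail=24;  out {6}∪∅={6}

Run:
[0] read 'c'  n0⇒n18
[1] read 'b'  n18⇒n19
[2] read 'c'  n19⇒n18 (via fail)
[3] read 'e'  n18⇒n1 (via fail)
[4] read 'e'  n1⇒n2
[5] read 'b'  n2⇒n3
[6] read 'a'  n3⇒n4  → match P0@[3:6]
[7] read 'b'  n4⇒n14 (via fail)
[8] read 'a'  n14⇒n6 (via fail)
[9] read 'a'  n6⇒n12  → match P3@[7:9]
[10] read 'b'  n12⇒n5 (via fail)
[11] read 'a'  n5⇒n6
[12] read 'e'  n6⇒n7
[13] read 'd'  n7⇒n8
[14] read 'a'  n8⇒n9  → match P1@[10:14],P7@[13:14]
[15] read 'e'  n9⇒n1 (via fail)
[16] read 'c'  n1⇒n13  → match P4@[15:16]
[17] read 'b'  n13⇒n19 (via fail)
[18] read 'e'  n19⇒n10 (via fail)
[19] read 'c'  n10⇒n11  → match P2@[17:19],P4@[18:19]
[20] read 'b'  n11⇒n19 (via fail)
[21] read 'e'  n19⇒n10 (via fail)
[22] read 'c'  n10⇒n11  → match P2@[20:22],P4@[21:22]
[23] read 'a'  n11⇒n0 (via fail)
[24] read 'b'  n0⇒n5
[25] read 'e'  n5⇒n10
[26] read 'a'  n10⇒n0 (via fail)
[27] read 'e'  n0⇒n1
[28] read 'b'  n1⇒n5 (via fail)
[29] read 'a'  n5⇒n6
[30] read 'a'  n6⇒n12  → match P3@[28:30]
[31] read 'c'  n12⇒n18 (via fail)
[32] read 'd'  n18⇒n24 (via fail)
[33] read 'c'  n24⇒n18 (via fail)
[34] read 'c'  n18⇒n18 (via fail)
[35] read 'd'  n18⇒n24 (via fail)
[36] read 'b'  n24⇒n5 (via fail)
[37] read 'b'  n5⇒n5 (via fail)
[38] read 'b'  n5⇒n5 (via fail)
[39] read 'e'  n5⇒n10
[40] read 'b'  n10⇒n5 (via fail)
[41] read 'e'  n5⇒n10
[42] read 'c'  n10⇒n11  → match P2@[40:42],P4@[41:42]
[43] read 'a'  n11⇒n0 (via fail)
[44] read 'e'  n0⇒n1
[45] read 'c'  n1⇒n13  → match P4@[44:45]
[46] read 'e'  n13⇒n1 (via fail)
[47] read 'b'  n1⇒n5 (via fail)
[48] read 'e'  n5⇒n10
[49] read 'c'  n10⇒n11  → match P2@[47:49],P4@[48:49]
[50] read 'd'  n11⇒n24 (via fail)

Matches: [[6,0],[9,3],[14,1],[14,7],[16,4],[19,2],[19,4],[22,2],[22,4],[30,3],[42,2],[42,4],[45,4],[49,2],[49,4]]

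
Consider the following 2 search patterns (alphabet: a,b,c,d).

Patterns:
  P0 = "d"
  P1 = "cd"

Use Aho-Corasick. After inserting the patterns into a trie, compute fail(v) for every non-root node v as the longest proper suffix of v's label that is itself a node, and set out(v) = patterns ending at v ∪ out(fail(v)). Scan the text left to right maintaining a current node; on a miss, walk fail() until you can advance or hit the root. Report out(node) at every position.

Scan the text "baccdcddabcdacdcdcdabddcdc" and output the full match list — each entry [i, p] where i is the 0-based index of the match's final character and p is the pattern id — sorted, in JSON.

Build:
Trie (insert patterns):
  n0 'ε': c→2 d→1
  n1 'd': ·  [P0 ends]
  n2 'c': d→3
  n3 'cd': ·  [P1 ends]

Failure links (BFS by depth):
  fail(1) 'd': from fail(0)=0 chase 'd': 0 ⇒ 0;  out={0}∪out(0)={0}
  fail(2) 'c': from fail(0)=0 chase 'c': 0 ⇒ 0;  out=∅∪out(0)=∅
  fail(3) 'cd': from fail(2)=0 chase 'd': 0 ⇒ 1;  out={1}∪out(1)={0,1}

Run:
i=0 'b': node 0→0
i=1 'a': node 0→0
i=2 'c': node 0→2
i=3 'c': node 2→2 (fail-walked)
i=4 'd': node 2→3  emit P0@[4:4],P1@[3:4]
i=5 'c': node 3→2 (fail-walked)
i=6 'd': node 2→3  emit P0@[6:6],P1@[5:6]
i=7 'd': node 3→1 (fail-walked)  emit P0@[7:7]
i=8 'a': node 1→0 (fail-walked)
i=9 'b': node 0→0
i=10 'c': node 0→2
i=11 'd': node 2→3  emit P0@[11:11],P1@[10:11]
i=12 'a': node 3→0 (fail-walked)
i=13 'c': node 0→2
i=14 'd': node 2→3  emit P0@[14:14],P1@[13:14]
i=15 'c': node 3→2 (fail-walked)
i=16 'd': node 2→3  emit P0@[16:16],P1@[15:16]
i=17 'c': node 3→2 (fail-walked)
i=18 'd': node 2→3  emit P0@[18:18],P1@[17:18]
i=19 'a': node 3→0 (fail-walked)
i=20 'b': node 0→0
i=21 'd': node 0→1  emit P0@[21:21]
i=22 'd': node 1→1 (fail-walked)  emit P0@[22:22]
i=23 'c': node 1→2 (fail-walked)
i=24 'd': node 2→3  emit P0@[24:24],P1@[23:24]
i=25 'c': node 3→2 (fail-walked)

All matches (sorted): [[4,0],[4,1],[6,0],[6,1],[7,0],[11,0],[11,1],[14,0],[14,1],[16,0],[16,1],[18,0],[18,1],[21,0],[22,0],[24,0],[24,1]]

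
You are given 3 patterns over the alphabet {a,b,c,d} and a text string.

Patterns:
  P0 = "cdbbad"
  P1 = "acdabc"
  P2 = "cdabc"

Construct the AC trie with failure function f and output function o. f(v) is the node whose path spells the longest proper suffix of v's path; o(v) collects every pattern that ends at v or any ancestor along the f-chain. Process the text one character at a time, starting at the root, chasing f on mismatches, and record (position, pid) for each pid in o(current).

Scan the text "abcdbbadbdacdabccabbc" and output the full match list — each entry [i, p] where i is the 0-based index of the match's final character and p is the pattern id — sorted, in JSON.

Build automaton:
Trie (insert patterns):
  n0 'ε': a→7 c→1
  n1 'c': d→2
  n2 'cd': a→13 b→3
  n3 'cdb': b→4
  n4 'cdbb': a→5
  n5 'cdbba': d→6
  n6 'cdbbad': ·  [P0 ends]
  n7 'a': c→8
  n8 'ac': d→9
  n9 'acd': a→10
  n10 'acda': b→11
  n11 'acdab': c→12
  n12 'acdabc': ·  [P1 ends]
  n13 'cda': b→14
  n14 'cdab': c→15
  n15 'cdabc': ·  [P2 ends]

Failure links (BFS by depth):
  fail(1) 'c': from fail(0)=0 chase 'c': 0 ⇒ 0;  out=∅∪out(0)=∅
  fail(7) 'a': from fail(0)=0 chase 'a': 0 ⇒ 0;  out=∅∪out(0)=∅
  fail(2) 'cd': from fail(1)=0 chase 'd': 0 ⇒ 0;  out=∅∪out(0)=∅
  fail(8) 'ac': from fail(7)=0 chase 'c': 0 ⇒ 1;  out=∅∪out(1)=∅
  fail(3) 'cdb': from fail(2)=0 chase 'b': 0 ⇒ 0;  out=∅∪out(0)=∅
  fail(9) 'acd': from fail(8)=1 chase 'd': 1 ⇒ 2;  out=∅∪out(2)=∅
  fail(13) 'cda': from fail(2)=0 chase 'a': 0 ⇒ 7;  out=∅∪out(7)=∅
  fail(4) 'cdbb': from fail(3)=0 chase 'b': 0 ⇒ 0;  out=∅∪out(0)=∅
  fail(10) 'acda': from fail(9)=2 chase 'a': 2 ⇒ 13;  out=∅∪out(13)=∅
  fail(14) 'cdab': from fail(13)=7 chase 'b': 7→0 ⇒ 0;  out=∅∪out(0)=∅
  fail(5) 'cdbba': from fail(4)=0 chase 'a': 0 ⇒ 7;  out=∅∪out(7)=∅
  fail(11) 'acdab': from fail(10)=13 chase 'b': 13 ⇒ 14;  out=∅∪out(14)=∅
  fail(15) 'cdabc': from fail(14)=0 chase 'c': 0 ⇒ 1;  out={2}∪out(1)={2}
  fail(6) 'cdbbad': from fail(5)=7 chase 'd': 7→0 ⇒ 0;  out={0}∪out(0)={0}
  fail(12) 'acdabc': from fail(11)=14 chase 'c': 14 ⇒ 15;  out={1}∪out(15)={1,2}

Scan:
[0] read 'a'  n0⇒n7
[1] read 'b'  n7⇒n0 ·f
[2] read 'c'  n0⇒n1
[3] read 'd'  n1⇒n2
[4] read 'b'  n2⇒n3
[5] read 'b'  n3⇒n4
[6] read 'a'  n4⇒n5
[7] read 'd'  n5⇒n6  ** P0@[2:7]
[8] read 'b'  n6⇒n0 ·f
[9] read 'd'  n0⇒n0
[10] read 'a'  n0⇒n7
[11] read 'c'  n7⇒n8
[12] read 'd'  n8⇒n9
[13] read 'a'  n9⇒n10
[14] read 'b'  n10⇒n11
[15] read 'c'  n11⇒n12  ** P1@[10:15],P2@[11:15]
[16] read 'c'  n12⇒n1 ·f
[17] read 'a'  n1⇒n7 ·f
[18] read 'b'  n7⇒n0 ·f
[19] read 'b'  n0⇒n0
[20] read 'c'  n0⇒n1

All matches (sorted): [[7,0],[15,1],[15,2]]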